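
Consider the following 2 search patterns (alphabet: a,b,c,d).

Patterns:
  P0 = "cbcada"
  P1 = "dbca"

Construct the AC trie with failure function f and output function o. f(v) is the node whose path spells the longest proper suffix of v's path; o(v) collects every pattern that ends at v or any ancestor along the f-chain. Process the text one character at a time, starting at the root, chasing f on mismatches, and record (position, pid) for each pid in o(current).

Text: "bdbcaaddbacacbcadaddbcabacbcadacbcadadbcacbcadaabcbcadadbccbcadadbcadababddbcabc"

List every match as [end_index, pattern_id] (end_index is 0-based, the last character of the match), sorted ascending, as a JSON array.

Construct AC machine:
Trie (insert patterns):
  0='ε' goto c→1 d→7
  1='c' goto b→2
  2='cb' goto c→3
  3='cbc' goto a→4
  4='cbca' goto d→5
  5='cbcad' goto a→6
  6='cbcada' goto ·  ←P0
  7='d' goto b→8
  8='db' goto c→9
  9='dbc' goto a→10
  10='dbca' goto ·  ←P1

Failure links (BFS by depth):
  fail(1) 'c': from fail(0)=0 chase 'c': 0 ⇒ 0;  out=∅∪out(0)=∅
  fail(7) 'd': from fail(0)=0 chase 'd': 0 ⇒ 0;  out=∅∪out(0)=∅
  fail(2) 'cb': from fail(1)=0 chase 'b': 0 ⇒ 0;  out=∅∪out(0)=∅
  fail(8) 'db': from fail(7)=0 chase 'b': 0 ⇒ 0;  out=∅∪out(0)=∅
  fail(3) 'cbc': from fail(2)=0 chase 'c': 0 ⇒ 1;  out=∅∪out(1)=∅
  fail(9) 'dbc': from fail(8)=0 chase 'c': 0 ⇒ 1;  out=∅∪out(1)=∅
  fail(4) 'cbca': from fail(3)=1 chase 'a': 1→0 ⇒ 0;  out=∅∪out(0)=∅
  fail(10) 'dbca': from fail(9)=1 chase 'a': 1→0 ⇒ 0;  out={1}∪out(0)={1}
  fail(5) 'cbcad': from fail(4)=0 chase 'd': 0 ⇒ 7;  out=∅∪out(7)=∅
  fail(6) 'cbcada': from fail(5)=7 chase 'a': 7→0 ⇒ 0;  out={0}∪out(0)={0}

Scan:
i=0 'b': node 0→0
i=1 'd': node 0→7
i=2 'b': node 7→8
i=3 'c': node 8→9
i=4 'a': node 9→10  ** P1@[1:4]
i=5 'a': node 10→0 (fail-walked)
i=6 'd': node 0→7
i=7 'd': node 7→7 (fail-walked)
i=8 'b': node 7→8
i=9 'a': node 8→0 (fail-walked)
i=10 'c': node 0→1
i=11 'a': node 1→0 (fail-walked)
i=12 'c': node 0→1
i=13 'b': node 1→2
i=14 'c': node 2→3
i=15 'a': node 3→4
i=16 'd': node 4→5
i=17 'a': node 5→6  ** P0@[12:17]
i=18 'd': node 6→7 (fail-walked)
i=19 'd': node 7→7 (fail-walked)
i=20 'b': node 7→8
i=21 'c': node 8→9
i=22 'a': node 9→10  ** P1@[19:22]
i=23 'b': node 10→0 (fail-walked)
i=24 'a': node 0→0
i=25 'c': node 0→1
i=26 'b': node 1→2
i=27 'c': node 2→3
i=28 'a': node 3→4
i=29 'd': node 4→5
i=30 'a': node 5→6  ** P0@[25:30]
i=31 'c': node 6→1 (fail-walked)
i=32 'b': node 1→2
i=33 'c': node 2→3
i=34 'a': node 3→4
i=35 'd': node 4→5
i=36 'a': node 5→6  ** P0@[31:36]
i=37 'd': node 6→7 (fail-walked)
i=38 'b': node 7→8
i=39 'c': node 8→9
i=40 'a': node 9→10  ** P1@[37:40]
i=41 'c': node 10→1 (fail-walked)
i=42 'b': node 1→2
i=43 'c': node 2→3
i=44 'a': node 3→4
i=45 'd': node 4→5
i=46 'a': node 5→6  ** P0@[41:46]
i=47 'a': node 6→0 (fail-walked)
i=48 'b': node 0→0
i=49 'c': node 0→1
i=50 'b': node 1→2
i=51 'c': node 2→3
i=52 'a': node 3→4
i=53 'd': node 4→5
i=54 'a': node 5→6  ** P0@[49:54]
i=55 'd': node 6→7 (fail-walked)
i=56 'b': node 7→8
i=57 'c': node 8→9
i=58 'c': node 9→1 (fail-walked)
i=59 'b': node 1→2
i=60 'c': node 2→3
i=61 'a': node 3→4
i=62 'd': node 4→5
i=63 'a': node 5→6  ** P0@[58:63]
i=64 'd': node 6→7 (fail-walked)
i=65 'b': node 7→8
i=66 'c': node 8→9
i=67 'a': node 9→10  ** P1@[64:67]
i=68 'd': node 10→7 (fail-walked)
i=69 'a': node 7→0 (fail-walked)
i=70 'b': node 0→0
i=71 'a': node 0→0
i=72 'b': node 0→0
i=73 'd': node 0→7
i=74 'd': node 7→7 (fail-walked)
i=75 'b': node 7→8
i=76 'c': node 8→9
i=77 'a': node 9→10  ** P1@[74:77]
i=78 'b': node 10→0 (fail-walked)
i=79 'c': node 0→1

Matches: [[4,1],[17,0],[22,1],[30,0],[36,0],[40,1],[46,0],[54,0],[63,0],[67,1],[77,1]]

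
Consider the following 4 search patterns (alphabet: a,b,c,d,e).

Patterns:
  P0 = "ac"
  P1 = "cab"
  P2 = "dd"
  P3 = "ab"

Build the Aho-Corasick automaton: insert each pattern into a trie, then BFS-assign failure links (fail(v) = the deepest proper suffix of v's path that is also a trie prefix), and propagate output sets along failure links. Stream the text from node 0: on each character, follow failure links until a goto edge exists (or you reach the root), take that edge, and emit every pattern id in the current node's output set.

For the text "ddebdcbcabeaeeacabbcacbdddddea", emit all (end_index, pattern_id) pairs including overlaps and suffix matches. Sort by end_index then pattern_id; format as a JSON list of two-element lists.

Build automaton:
Trie (insert patterns):
  n0 'ε': a→1 c→3 d→6
  n1 'a': b→8 c→2
  n2 'ac': ·  ←P0
  n3 'c': a→4
  n4 'ca': b→5
  n5 'cab': ·  ←P1
  n6 'd': d→7
  n7 'dd': ·  ←P2
  n8 'ab': ·  ←P3

Failure links (BFS by depth):
  n1('a'): parent n0 fail=0; on 'a' 0 → fail=0;  out ∅∪∅=∅
  n3('c'): parent n0 fail=0; on 'c' 0 → fail=0;  out ∅∪∅=∅
  n6('d'): parent n0 fail=0; on 'd' 0 → fail=0;  out ∅∪∅=∅
  n2('ac'): parent n1 fail=0; on 'c' 0 → fail=3;  out {0}∪∅={0}
  n4('ca'): parent n3 fail=0; on 'a' 0 → fail=1;  out ∅∪∅=∅
  n7('dd'): parent n6 fail=0; on 'd' 0 → fail=6;  out {2}∪∅={2}
  n8('ab'): parent n1 fail=0; on 'b' 0 → fail=0;  out {3}∪∅={3}
  n5('cab'): parent n4 fail=1; on 'b' 1 → fail=8;  out {1}∪{3}={1,3}

Run:
i=0 'd': node 0→6
i=1 'd': node 6→7  emit P2@[0:1]
i=2 'e': node 7→0 ·f
i=3 'b': node 0→0
i=4 'd': node 0→6
i=5 'c': node 6→3 ·f
i=6 'b': node 3→0 ·f
i=7 'c': node 0→3
i=8 'a': node 3→4
i=9 'b': node 4→5  emit P1@[7:9],P3@[8:9]
i=10 'e': node 5→0 ·f
i=11 'a': node 0→1
i=12 'e': node 1→0 ·f
i=13 'e': node 0→0
i=14 'a': node 0→1
i=15 'c': node 1→2  emit P0@[14:15]
i=16 'a': node 2→4 ·f
i=17 'b': node 4→5  emit P1@[15:17],P3@[16:17]
i=18 'b': node 5→0 ·f
i=19 'c': node 0→3
i=20 'a': node 3→4
i=21 'c': node 4→2 ·f  emit P0@[20:21]
i=22 'b': node 2→0 ·f
i=23 'd': node 0→6
i=24 'd': node 6→7  emit P2@[23:24]
i=25 'd': node 7→7 ·f  emit P2@[24:25]
i=26 'd': node 7→7 ·f  emit P2@[25:26]
i=27 'd': node 7→7 ·f  emit P2@[26:27]
i=28 'e': node 7→0 ·f
i=29 'a': node 0→1

Result: [[1,2],[9,1],[9,3],[15,0],[17,1],[17,3],[21,0],[24,2],[25,2],[26,2],[27,2]]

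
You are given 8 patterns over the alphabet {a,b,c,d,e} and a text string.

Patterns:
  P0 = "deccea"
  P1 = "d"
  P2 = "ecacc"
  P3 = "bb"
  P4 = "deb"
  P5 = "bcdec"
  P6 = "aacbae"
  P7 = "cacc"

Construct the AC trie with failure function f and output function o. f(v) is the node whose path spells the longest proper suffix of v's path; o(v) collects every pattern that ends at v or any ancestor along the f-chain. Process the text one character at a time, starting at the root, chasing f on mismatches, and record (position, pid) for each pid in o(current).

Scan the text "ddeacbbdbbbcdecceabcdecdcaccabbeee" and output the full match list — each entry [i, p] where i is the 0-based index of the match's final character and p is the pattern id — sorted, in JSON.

Build automaton:
Trie nodes:
  0='ε' goto a→19 b→12 c→25 d→1 e→7
  1='d' goto e→2  [P1 ends]
  2='de' goto b→14 c→3
  3='dec' goto c→4
  4='decc' goto e→5
  5='decce' goto a→6
  6='deccea' goto ·  [P0 ends]
  7='e' goto c→8
  8='ec' goto a→9
  9='eca' goto c→10
  10='ecac' goto c→11
  11='ecacc' goto ·  [P2 ends]
  12='b' goto b→13 c→15
  13='bb' goto ·  [P3 ends]
  14='deb' goto ·  [P4 ends]
  15='bc' goto d→16
  16='bcd' goto e→17
  17='bcde' goto c→18
  18='bcdec' goto ·  [P5 ends]
  19='a' goto a→20
  20='aa' goto c→21
  21='aac' goto b→22
  22='aacb' goto a→23
  23='aacba' goto e→24
  24='aacbae' goto ·  [P6 ends]
  25='c' goto a→26
  26='ca' goto c→27
  27='cac' goto c→28
  28='cacc' goto ·  [P7 ends]

Failure links (BFS by depth):
  fail(1) 'd': from fail(0)=0 chase 'd': 0 ⇒ 0;  out={1}∪out(0)={1}
  fail(7) 'e': from fail(0)=0 chase 'e': 0 ⇒ 0;  out=∅∪out(0)=∅
  fail(12) 'b': from fail(0)=0 chase 'b': 0 ⇒ 0;  out=∅∪out(0)=∅
  fail(19) 'a': from fail(0)=0 chase 'a': 0 ⇒ 0;  out=∅∪out(0)=∅
  fail(25) 'c': from fail(0)=0 chase 'c': 0 ⇒ 0;  out=∅∪out(0)=∅
  fail(2) 'de': from fail(1)=0 chase 'e': 0 ⇒ 7;  out=∅∪out(7)=∅
  fail(8) 'ec': from fail(7)=0 chase 'c': 0 ⇒ 25;  out=∅∪out(25)=∅
  fail(13) 'bb': from fail(12)=0 chase 'b': 0 ⇒ 12;  out={3}∪out(12)={3}
  fail(15) 'bc': from fail(12)=0 chase 'c': 0 ⇒ 25;  out=∅∪out(25)=∅
  fail(20) 'aa': from fail(19)=0 chase 'a': 0 ⇒ 19;  out=∅∪out(19)=∅
  fail(26) 'ca': from fail(25)=0 chase 'a': 0 ⇒ 19;  out=∅∪out(19)=∅
  fail(3) 'dec': from fail(2)=7 chase 'c': 7 ⇒ 8;  out=∅∪out(8)=∅
  fail(9) 'eca': from fail(8)=25 chase 'a': 25 ⇒ 26;  out=∅∪out(26)=∅
  fail(14) 'deb': from fail(2)=7 chase 'b': 7→0 ⇒ 12;  out={4}∪out(12)={4}
  fail(16) 'bcd': from fail(15)=25 chase 'd': 25→0 ⇒ 1;  out=∅∪out(1)={1}
  fail(21) 'aac': from fail(20)=19 chase 'c': 19→0 ⇒ 25;  out=∅∪out(25)=∅
  fail(27) 'cac': from fail(26)=19 chase 'c': 19→0 ⇒ 25;  out=∅∪out(25)=∅
  fail(4) 'decc': from fail(3)=8 chase 'c': 8→25→0 ⇒ 25;  out=∅∪out(25)=∅
  fail(10) 'ecac': from fail(9)=26 chase 'c': 26 ⇒ 27;  out=∅∪out(27)=∅
  fail(17) 'bcde': from fail(16)=1 chase 'e': 1 ⇒ 2;  out=∅∪out(2)=∅
  fail(22) 'aacb': from fail(21)=25 chase 'b': 25→0 ⇒ 12;  out=∅∪out(12)=∅
  fail(28) 'cacc': from fail(27)=25 chase 'c': 25→0 ⇒ 25;  out={7}∪out(25)={7}
  fail(5) 'decce': from fail(4)=25 chase 'e': 25→0 ⇒ 7;  out=∅∪out(7)=∅
  fail(11) 'ecacc': from fail(10)=27 chase 'c': 27 ⇒ 28;  out={2}∪out(28)={2,7}
  fail(18) 'bcdec': from fail(17)=2 chase 'c': 2 ⇒ 3;  out={5}∪out(3)={5}
  fail(23) 'aacba': from fail(22)=12 chase 'a': 12→0 ⇒ 19;  out=∅∪out(19)=∅
  fail(6) 'deccea': from fail(5)=7 chase 'a': 7→0 ⇒ 19;  out={0}∪out(19)={0}
  fail(24) 'aacbae': from fail(23)=19 chase 'e': 19→0 ⇒ 7;  out={6}∪out(7)={6}

Scan:
i=0 'd': node 0→1  emit P1@[0:0]
i=1 'd': node 1→1 (fail-walked)  emit P1@[1:1]
i=2 'e': node 1→2
i=3 'a': node 2→19 (fail-walked)
i=4 'c': node 19→25 (fail-walked)
i=5 'b': node 25→12 (fail-walked)
i=6 'b': node 12→13  emit P3@[5:6]
i=7 'd': node 13→1 (fail-walked)  emit P1@[7:7]
i=8 'b': node 1→12 (fail-walked)
i=9 'b': node 12→13  emit P3@[8:9]
i=10 'b': node 13→13 (fail-walked)  emit P3@[9:10]
i=11 'c': node 13→15 (fail-walked)
i=12 'd': node 15→16  emit P1@[12:12]
i=13 'e': node 16→17
i=14 'c': node 17→18  emit P5@[10:14]
i=15 'c': node 18→4 (fail-walked)
i=16 'e': node 4→5
i=17 'a': node 5→6  emit P0@[12:17]
i=18 'b': node 6→12 (fail-walked)
i=19 'c': node 12→15
i=20 'd': node 15→16  emit P1@[20:20]
i=21 'e': node 16→17
i=22 'c': node 17→18  emit P5@[18:22]
i=23 'd': node 18→1 (fail-walked)  emit P1@[23:23]
i=24 'c': node 1→25 (fail-walked)
i=25 'a': node 25→26
i=26 'c': node 26→27
i=27 'c': node 27→28  emit P7@[24:27]
i=28 'a': node 28→26 (fail-walked)
i=29 'b': node 26→12 (fail-walked)
i=30 'b': node 12→13  emit P3@[29:30]
i=31 'e': node 13→7 (fail-walked)
i=32 'e': node 7→7 (fail-walked)
i=33 'e': node 7→7 (fail-walked)

All matches (sorted): [[0,1],[1,1],[6,3],[7,1],[9,3],[10,3],[12,1],[14,5],[17,0],[20,1],[22,5],[23,1],[27,7],[30,3]]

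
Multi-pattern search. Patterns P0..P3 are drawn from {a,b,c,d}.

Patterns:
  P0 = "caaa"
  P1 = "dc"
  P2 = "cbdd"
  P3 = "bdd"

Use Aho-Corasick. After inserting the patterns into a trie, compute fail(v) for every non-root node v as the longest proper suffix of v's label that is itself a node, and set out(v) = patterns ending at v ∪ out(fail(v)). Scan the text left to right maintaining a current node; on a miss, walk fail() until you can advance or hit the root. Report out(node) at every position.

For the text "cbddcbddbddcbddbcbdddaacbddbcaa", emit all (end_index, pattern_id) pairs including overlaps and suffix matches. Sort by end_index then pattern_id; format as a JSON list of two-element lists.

Construct AC machine:
Trie (insert patterns):
  n0 'ε': b→10 c→1 d→5
  n1 'c': a→2 b→7
  n2 'ca': a→3
  n3 'caa': a→4
  n4 'caaa': ·  ←P0
  n5 'd': c→6
  n6 'dc': ·  ←P1
  n7 'cb': d→8
  n8 'cbd': d→9
  n9 'cbdd': ·  ←P2
  n10 'b': d→11
  n11 'bd': d→12
  n12 'bdd': ·  ←P3

Failure links (BFS by depth):
  n1('c'): parent n0 fail=0; on 'c' 0 → fail=0;  out ∅∪∅=∅
  n5('d'): parent n0 fail=0; on 'd' 0 → fail=0;  out ∅∪∅=∅
  n10('b'): parent n0 fail=0; on 'b' 0 → fail=0;  out ∅∪∅=∅
  n2('ca'): parent n1 fail=0; on 'a' 0 → fail=0;  out ∅∪∅=∅
  n6('dc'): parent n5 fail=0; on 'c' 0 → fail=1;  out {1}∪∅={1}
  n7('cb'): parent n1 fail=0; on 'b' 0 → fail=10;  out ∅∪∅=∅
  n11('bd'): parent n10 fail=0; on 'd' 0 → fail=5;  out ∅∪∅=∅
  n3('caa'): parent n2 fail=0; on 'a' 0 → fail=0;  out ∅∪∅=∅
  n8('cbd'): parent n7 fail=10; on 'd' 10 → fail=11;  out ∅∪∅=∅
  n12('bdd'): parent n11 fail=5; on 'd' 5→0 → fail=5;  out {3}∪∅={3}
  n4('caaa'): parent n3 fail=0; on 'a' 0 → fail=0;  out {0}∪∅={0}
  n9('cbdd'): parent n8 fail=11; on 'd' 11 → fail=12;  out {2}∪{3}={2,3}

Run:
i=0 'c': node 0→1
i=1 'b': node 1→7
i=2 'd': node 7→8
i=3 'd': node 8→9  ** P2@[0:3],P3@[1:3]
i=4 'c': node 9→6 ·f  ** P1@[3:4]
i=5 'b': node 6→7 ·f
i=6 'd': node 7→8
i=7 'd': node 8→9  ** P2@[4:7],P3@[5:7]
i=8 'b': node 9→10 ·f
i=9 'd': node 10→11
i=10 'd': node 11→12  ** P3@[8:10]
i=11 'c': node 12→6 ·f  ** P1@[10:11]
i=12 'b': node 6→7 ·f
i=13 'd': node 7→8
i=14 'd': node 8→9  ** P2@[11:14],P3@[12:14]
i=15 'b': node 9→10 ·f
i=16 'c': node 10→1 ·f
i=17 'b': node 1→7
i=18 'd': node 7→8
i=19 'd': node 8→9  ** P2@[16:19],P3@[17:19]
i=20 'd': node 9→5 ·f
i=21 'a': node 5→0 ·f
i=22 'a': node 0→0
i=23 'c': node 0→1
i=24 'b': node 1→7
i=25 'd': node 7→8
i=26 'd': node 8→9  ** P2@[23:26],P3@[24:26]
i=27 'b': node 9→10 ·f
i=28 'c': node 10→1 ·f
i=29 'a': node 1→2
i=30 'a': node 2→3

Matches: [[3,2],[3,3],[4,1],[7,2],[7,3],[10,3],[11,1],[14,2],[14,3],[19,2],[19,3],[26,2],[26,3]]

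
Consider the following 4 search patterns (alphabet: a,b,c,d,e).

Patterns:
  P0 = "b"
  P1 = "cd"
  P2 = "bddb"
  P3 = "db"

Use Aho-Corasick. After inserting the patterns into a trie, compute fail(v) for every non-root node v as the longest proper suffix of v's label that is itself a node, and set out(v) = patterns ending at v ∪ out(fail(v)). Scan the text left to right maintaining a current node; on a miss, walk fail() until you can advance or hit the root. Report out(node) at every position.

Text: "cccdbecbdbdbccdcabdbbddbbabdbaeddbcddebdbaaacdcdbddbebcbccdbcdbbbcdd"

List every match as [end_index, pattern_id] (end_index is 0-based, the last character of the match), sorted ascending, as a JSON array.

Build:
Trie (insert patterns):
  0='ε' goto b→1 c→2 d→7
  1='b' goto d→4  [P0 ends]
  2='c' goto d→3
  3='cd' goto ·  [P1 ends]
  4='bd' goto d→5
  5='bdd' goto b→6
  6='bddb' goto ·  [P2 ends]
  7='d' goto b→8
  8='db' goto ·  [P3 ends]

Failure links (BFS by depth):
  n1('b'): parent n0 fail=0; on 'b' 0 → fail=0;  out {0}∪∅={0}
  n2('c'): parent n0 fail=0; on 'c' 0 → fail=0;  out ∅∪∅=∅
  n7('d'): parent n0 fail=0; on 'd' 0 → fail=0;  out ∅∪∅=∅
  n3('cd'): parent n2 fail=0; on 'd' 0 → fail=7;  out {1}∪∅={1}
  n4('bd'): parent n1 fail=0; on 'd' 0 → fail=7;  out ∅∪∅=∅
  n8('db'): parent n7 fail=0; on 'b' 0 → fail=1;  out {3}∪{0}={0,3}
  n5('bdd'): parent n4 fail=7; on 'd' 7→0 → fail=7;  out ∅∪∅=∅
  n6('bddb'): parent n5 fail=7; on 'b' 7 → fail=8;  out {2}∪{0,3}={0,2,3}

Text stream:
pos 0 'c': at 2
pos 1 'c': at 2 (via fail)
pos 2 'c': at 2 (via fail)
pos 3 'd': at 3  emit P1@[2:3]
pos 4 'b': at 8 (via fail)  emit P0@[4:4],P3@[3:4]
pos 5 'e': at 0 (via fail)
pos 6 'c': at 2
pos 7 'b': at 1 (via fail)  emit P0@[7:7]
pos 8 'd': at 4
pos 9 'b': at 8 (via fail)  emit P0@[9:9],P3@[8:9]
pos 10 'd': at 4 (via fail)
pos 11 'b': at 8 (via fail)  emit P0@[11:11],P3@[10:11]
pos 12 'c': at 2 (via fail)
pos 13 'c': at 2 (via fail)
pos 14 'd': at 3  emit P1@[13:14]
pos 15 'c': at 2 (via fail)
pos 16 'a': at 0 (via fail)
pos 17 'b': at 1  emit P0@[17:17]
pos 18 'd': at 4
pos 19 'b': at 8 (via fail)  emit P0@[19:19],P3@[18:19]
pos 20 'b': at 1 (via fail)  emit P0@[20:20]
pos 21 'd': at 4
pos 22 'd': at 5
pos 23 'b': at 6  emit P0@[23:23],P2@[20:23],P3@[22:23]
pos 24 'b': at 1 (via fail)  emit P0@[24:24]
pos 25 'a': at 0 (via fail)
pos 26 'b': at 1  emit P0@[26:26]
pos 27 'd': at 4
pos 28 'b': at 8 (via fail)  emit P0@[28:28],P3@[27:28]
pos 29 'a': at 0 (via fail)
pos 30 'e': at 0
pos 31 'd': at 7
pos 32 'd': at 7 (via fail)
pos 33 'b': at 8  emit P0@[33:33],P3@[32:33]
pos 34 'c': at 2 (via fail)
pos 35 'd': at 3  emit P1@[34:35]
pos 36 'd': at 7 (via fail)
pos 37 'e': at 0 (via fail)
pos 38 'b': at 1  emit P0@[38:38]
pos 39 'd': at 4
pos 40 'b': at 8 (via fail)  emit P0@[40:40],P3@[39:40]
pos 41 'a': at 0 (via fail)
pos 42 'a': at 0
pos 43 'a': at 0
pos 44 'c': at 2
pos 45 'd': at 3  emit P1@[44:45]
pos 46 'c': at 2 (via fail)
pos 47 'd': at 3  emit P1@[46:47]
pos 48 'b': at 8 (via fail)  emit P0@[48:48],P3@[47:48]
pos 49 'd': at 4 (via fail)
pos 50 'd': at 5
pos 51 'b': at 6  emit P0@[51:51],P2@[48:51],P3@[50:51]
pos 52 'e': at 0 (via fail)
pos 53 'b': at 1  emit P0@[53:53]
pos 54 'c': at 2 (via fail)
pos 55 'b': at 1 (via fail)  emit P0@[55:55]
pos 56 'c': at 2 (via fail)
pos 57 'c': at 2 (via fail)
pos 58 'd': at 3  emit P1@[57:58]
pos 59 'b': at 8 (via fail)  emit P0@[59:59],P3@[58:59]
pos 60 'c': at 2 (via fail)
pos 61 'd': at 3  emit P1@[60:61]
pos 62 'b': at 8 (via fail)  emit P0@[62:62],P3@[61:62]
pos 63 'b': at 1 (via fail)  emit P0@[63:63]
pos 64 'b': at 1 (via fail)  emit P0@[64:64]
pos 65 'c': at 2 (via fail)
pos 66 'd': at 3  emit P1@[65:66]
pos 67 'd': at 7 (via fail)

All matches (sorted): [[3,1],[4,0],[4,3],[7,0],[9,0],[9,3],[11,0],[11,3],[14,1],[17,0],[19,0],[19,3],[20,0],[23,0],[23,2],[23,3],[24,0],[26,0],[28,0],[28,3],[33,0],[33,3],[35,1],[38,0],[40,0],[40,3],[45,1],[47,1],[48,0],[48,3],[51,0],[51,2],[51,3],[53,0],[55,0],[58,1],[59,0],[59,3],[61,1],[62,0],[62,3],[63,0],[64,0],[66,1]]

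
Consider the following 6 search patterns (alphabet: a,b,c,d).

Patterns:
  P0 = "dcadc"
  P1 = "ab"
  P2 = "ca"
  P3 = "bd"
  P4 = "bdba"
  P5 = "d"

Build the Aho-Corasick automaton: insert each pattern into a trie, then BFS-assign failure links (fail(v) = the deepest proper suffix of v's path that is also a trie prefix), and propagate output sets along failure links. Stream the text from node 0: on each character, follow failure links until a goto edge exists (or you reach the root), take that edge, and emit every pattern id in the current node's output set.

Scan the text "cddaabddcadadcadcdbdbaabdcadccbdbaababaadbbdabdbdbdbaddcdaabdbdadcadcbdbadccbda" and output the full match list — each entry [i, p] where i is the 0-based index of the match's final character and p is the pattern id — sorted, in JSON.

Build:
Trie nodes:
  0='ε' goto a→6 b→10 c→8 d→1
  1='d' goto c→2  [P5 ends]
  2='dc' goto a→3
  3='dca' goto d→4
  4='dcad' goto c→5
  5='dcadc' goto ·  [P0 ends]
  6='a' goto b→7
  7='ab' goto ·  [P1 ends]
  8='c' goto a→9
  9='ca' goto ·  [P2 ends]
  10='b' goto d→11
  11='bd' goto b→12  [P3 ends]
  12='bdb' goto a→13
  13='bdba' goto ·  [P4 ends]

BFS fail/out derivation:
  n1('d'): parent n0 fail=0; on 'd' 0 → fail=0;  out {5}∪∅={5}
  n6('a'): parent n0 fail=0; on 'a' 0 → fail=0;  out ∅∪∅=∅
  n8('c'): parent n0 fail=0; on 'c' 0 → fail=0;  out ∅∪∅=∅
  n10('b'): parent n0 fail=0; on 'b' 0 → fail=0;  out ∅∪∅=∅
  n2('dc'): parent n1 fail=0; on 'c' 0 → fail=8;  out ∅∪∅=∅
  n7('ab'): parent n6 fail=0; on 'b' 0 → fail=10;  out {1}∪∅={1}
  n9('ca'): parent n8 fail=0; on 'a' 0 → fail=6;  out {2}∪∅={2}
  n11('bd'): parent n10 fail=0; on 'd' 0 → fail=1;  out {3}∪{5}={3,5}
  n3('dca'): parent n2 fail=8; on 'a' 8 → fail=9;  out ∅∪{2}={2}
  n12('bdb'): parent n11 fail=1; on 'b' 1→0 → fail=10;  out ∅∪∅=∅
  n4('dcad'): parent n3 fail=9; on 'd' 9→6→0 → fail=1;  out ∅∪{5}={5}
  n13('bdba'): parent n12 fail=10; on 'a' 10→0 → fail=6;  out {4}∪∅={4}
  n5('dcadc'): parent n4 fail=1; on 'c' 1 → fail=2;  out {0}∪∅={0}

Run:
[0] read 'c'  n0⇒n8
[1] read 'd'  n8⇒n1 (via fail)  ** P5@[1:1]
[2] read 'd'  n1⇒n1 (via fail)  ** P5@[2:2]
[3] read 'a'  n1⇒n6 (via fail)
[4] read 'a'  n6⇒n6 (via fail)
[5] read 'b'  n6⇒n7  ** P1@[4:5]
[6] read 'd'  n7⇒n11 (via fail)  ** P3@[5:6],P5@[6:6]
[7] read 'd'  n11⇒n1 (via fail)  ** P5@[7:7]
[8] read 'c'  n1⇒n2
[9] read 'a'  n2⇒n3  ** P2@[8:9]
[10] read 'd'  n3⇒n4  ** P5@[10:10]
[11] read 'a'  n4⇒n6 (via fail)
[12] read 'd'  n6⇒n1 (via fail)  ** P5@[12:12]
[13] read 'c'  n1⇒n2
[14] read 'a'  n2⇒n3  ** P2@[13:14]
[15] read 'd'  n3⇒n4  ** P5@[15:15]
[16] read 'c'  n4⇒n5  ** P0@[12:16]
[17] read 'd'  n5⇒n1 (via fail)  ** P5@[17:17]
[18] read 'b'  n1⇒n10 (via fail)
[19] read 'd'  n10⇒n11  ** P3@[18:19],P5@[19:19]
[20] read 'b'  n11⇒n12
[21] read 'a'  n12⇒n13  ** P4@[18:21]
[22] read 'a'  n13⇒n6 (via fail)
[23] read 'b'  n6⇒n7  ** P1@[22:23]
[24] read 'd'  n7⇒n11 (via fail)  ** P3@[23:24],P5@[24:24]
[25] read 'c'  n11⇒n2 (via fail)
[26] read 'a'  n2⇒n3  ** P2@[25:26]
[27] read 'd'  n3⇒n4  ** P5@[27:27]
[28] read 'c'  n4⇒n5  ** P0@[24:28]
[29] read 'c'  n5⇒n8 (via fail)
[30] read 'b'  n8⇒n10 (via fail)
[31] read 'd'  n10⇒n11  ** P3@[30:31],P5@[31:31]
[32] read 'b'  n11⇒n12
[33] read 'a'  n12⇒n13  ** P4@[30:33]
[34] read 'a'  n13⇒n6 (via fail)
[35] read 'b'  n6⇒n7  ** P1@[34:35]
[36] read 'a'  n7⇒n6 (via fail)
[37] read 'b'  n6⇒n7  ** P1@[36:37]
[38] read 'a'  n7⇒n6 (via fail)
[39] read 'a'  n6⇒n6 (via fail)
[40] read 'd'  n6⇒n1 (via fail)  ** P5@[40:40]
[41] read 'b'  n1⇒n10 (via fail)
[42] read 'b'  n10⇒n10 (via fail)
[43] read 'd'  n10⇒n11  ** P3@[42:43],P5@[43:43]
[44] read 'a'  n11⇒n6 (via fail)
[45] read 'b'  n6⇒n7  ** P1@[44:45]
[46] read 'd'  n7⇒n11 (via fail)  ** P3@[45:46],P5@[46:46]
[47] read 'b'  n11⇒n12
[48] read 'd'  n12⇒n11 (via fail)  ** P3@[47:48],P5@[48:48]
[49] read 'b'  n11⇒n12
[50] read 'd'  n12⇒n11 (via fail)  ** P3@[49:50],P5@[50:50]
[51] read 'b'  n11⇒n12
[52] read 'a'  n12⇒n13  ** P4@[49:52]
[53] read 'd'  n13⇒n1 (via fail)  ** P5@[53:53]
[54] read 'd'  n1⇒n1 (via fail)  ** P5@[54:54]
[55] read 'c'  n1⇒n2
[56] read 'd'  n2⇒n1 (via fail)  ** P5@[56:56]
[57] read 'a'  n1⇒n6 (via fail)
[58] read 'a'  n6⇒n6 (via fail)
[59] read 'b'  n6⇒n7  ** P1@[58:59]
[60] read 'd'  n7⇒n11 (via fail)  ** P3@[59:60],P5@[60:60]
[61] read 'b'  n11⇒n12
[62] read 'd'  n12⇒n11 (via fail)  ** P3@[61:62],P5@[62:62]
[63] read 'a'  n11⇒n6 (via fail)
[64] read 'd'  n6⇒n1 (via fail)  ** P5@[64:64]
[65] read 'c'  n1⇒n2
[66] read 'a'  n2⇒n3  ** P2@[65:66]
[67] read 'd'  n3⇒n4  ** P5@[67:67]
[68] read 'c'  n4⇒n5  ** P0@[64:68]
[69] read 'b'  n5⇒n10 (via fail)
[70] read 'd'  n10⇒n11  ** P3@[69:70],P5@[70:70]
[71] read 'b'  n11⇒n12
[72] read 'a'  n12⇒n13  ** P4@[69:72]
[73] read 'd'  n13⇒n1 (via fail)  ** P5@[73:73]
[74] read 'c'  n1⇒n2
[75] read 'c'  n2⇒n8 (via fail)
[76] read 'b'  n8⇒n10 (via fail)
[77] read 'd'  n10⇒n11  ** P3@[76:77],P5@[77:77]
[78] read 'a'  n11⇒n6 (via fail)

Matches: [[1,5],[2,5],[5,1],[6,3],[6,5],[7,5],[9,2],[10,5],[12,5],[14,2],[15,5],[16,0],[17,5],[19,3],[19,5],[21,4],[23,1],[24,3],[24,5],[26,2],[27,5],[28,0],[31,3],[31,5],[33,4],[35,1],[37,1],[40,5],[43,3],[43,5],[45,1],[46,3],[46,5],[48,3],[48,5],[50,3],[50,5],[52,4],[53,5],[54,5],[56,5],[59,1],[60,3],[60,5],[62,3],[62,5],[64,5],[66,2],[67,5],[68,0],[70,3],[70,5],[72,4],[73,5],[77,3],[77,5]]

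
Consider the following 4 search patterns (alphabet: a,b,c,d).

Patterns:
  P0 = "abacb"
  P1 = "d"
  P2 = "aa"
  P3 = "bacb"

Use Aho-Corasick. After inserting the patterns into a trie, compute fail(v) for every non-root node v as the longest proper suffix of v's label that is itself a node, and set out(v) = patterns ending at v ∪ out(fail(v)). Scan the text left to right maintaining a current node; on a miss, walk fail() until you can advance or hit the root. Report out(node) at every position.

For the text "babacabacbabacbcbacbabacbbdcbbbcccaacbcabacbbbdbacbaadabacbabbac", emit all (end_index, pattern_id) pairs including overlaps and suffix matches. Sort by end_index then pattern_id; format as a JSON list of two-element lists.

Build automaton:
Trie (insert patterns):
  n0 'ε': a→1 b→8 d→6
  n1 'a': a→7 b→2
  n2 'ab': a→3
  n3 'aba': c→4
  n4 'abac': b→5
  n5 'abacb': ·  [P0 ends]
  n6 'd': ·  [P1 ends]
  n7 'aa': ·  [P2 ends]
  n8 'b': a→9
  n9 'ba': c→10
  n10 'bac': b→11
  n11 'bacb': ·  [P3 ends]

BFS fail/out derivation:
  fail(1) 'a': from fail(0)=0 chase 'a': 0 ⇒ 0;  out=∅∪out(0)=∅
  fail(6) 'd': from fail(0)=0 chase 'd': 0 ⇒ 0;  out={1}∪out(0)={1}
  fail(8) 'b': from fail(0)=0 chase 'b': 0 ⇒ 0;  out=∅∪out(0)=∅
  fail(2) 'ab': from fail(1)=0 chase 'b': 0 ⇒ 8;  out=∅∪out(8)=∅
  fail(7) 'aa': from fail(1)=0 chase 'a': 0 ⇒ 1;  out={2}∪out(1)={2}
  fail(9) 'ba': from fail(8)=0 chase 'a': 0 ⇒ 1;  out=∅∪out(1)=∅
  fail(3) 'aba': from fail(2)=8 chase 'a': 8 ⇒ 9;  out=∅∪out(9)=∅
  fail(10) 'bac': from fail(9)=1 chase 'c': 1→0 ⇒ 0;  out=∅∪out(0)=∅
  fail(4) 'abac': from fail(3)=9 chase 'c': 9 ⇒ 10;  out=∅∪out(10)=∅
  fail(11) 'bacb': from fail(10)=0 chase 'b': 0 ⇒ 8;  out={3}∪out(8)={3}
  fail(5) 'abacb': from fail(4)=10 chase 'b': 10 ⇒ 11;  out={0}∪out(11)={0,3}

Text stream:
pos 0 'b': at 8
pos 1 'a': at 9
pos 2 'b': at 2 (fail-walked)
pos 3 'a': at 3
pos 4 'c': at 4
pos 5 'a': at 1 (fail-walked)
pos 6 'b': at 2
pos 7 'a': at 3
pos 8 'c': at 4
pos 9 'b': at 5  ** P0@[5:9],P3@[6:9]
pos 10 'a': at 9 (fail-walked)
pos 11 'b': at 2 (fail-walked)
pos 12 'a': at 3
pos 13 'c': at 4
pos 14 'b': at 5  ** P0@[10:14],P3@[11:14]
pos 15 'c': at 0 (fail-walked)
pos 16 'b': at 8
pos 17 'a': at 9
pos 18 'c': at 10
pos 19 'b': at 11  ** P3@[16:19]
pos 20 'a': at 9 (fail-walked)
pos 21 'b': at 2 (fail-walked)
pos 22 'a': at 3
pos 23 'c': at 4
pos 24 'b': at 5  ** P0@[20:24],P3@[21:24]
pos 25 'b': at 8 (fail-walked)
pos 26 'd': at 6 (fail-walked)  ** P1@[26:26]
pos 27 'c': at 0 (fail-walked)
pos 28 'b': at 8
pos 29 'b': at 8 (fail-walked)
pos 30 'b': at 8 (fail-walked)
pos 31 'c': at 0 (fail-walked)
pos 32 'c': at 0
pos 33 'c': at 0
pos 34 'a': at 1
pos 35 'a': at 7  ** P2@[34:35]
pos 36 'c': at 0 (fail-walked)
pos 37 'b': at 8
pos 38 'c': at 0 (fail-walked)
pos 39 'a': at 1
pos 40 'b': at 2
pos 41 'a': at 3
pos 42 'c': at 4
pos 43 'b': at 5  ** P0@[39:43],P3@[40:43]
pos 44 'b': at 8 (fail-walked)
pos 45 'b': at 8 (fail-walked)
pos 46 'd': at 6 (fail-walked)  ** P1@[46:46]
pos 47 'b': at 8 (fail-walked)
pos 48 'a': at 9
pos 49 'c': at 10
pos 50 'b': at 11  ** P3@[47:50]
pos 51 'a': at 9 (fail-walked)
pos 52 'a': at 7 (fail-walked)  ** P2@[51:52]
pos 53 'd': at 6 (fail-walked)  ** P1@[53:53]
pos 54 'a': at 1 (fail-walked)
pos 55 'b': at 2
pos 56 'a': at 3
pos 57 'c': at 4
pos 58 'b': at 5  ** P0@[54:58],P3@[55:58]
pos 59 'a': at 9 (fail-walked)
pos 60 'b': at 2 (fail-walked)
pos 61 'b': at 8 (fail-walked)
pos 62 'a': at 9
pos 63 'c': at 10

Result: [[9,0],[9,3],[14,0],[14,3],[19,3],[24,0],[24,3],[26,1],[35,2],[43,0],[43,3],[46,1],[50,3],[52,2],[53,1],[58,0],[58,3]]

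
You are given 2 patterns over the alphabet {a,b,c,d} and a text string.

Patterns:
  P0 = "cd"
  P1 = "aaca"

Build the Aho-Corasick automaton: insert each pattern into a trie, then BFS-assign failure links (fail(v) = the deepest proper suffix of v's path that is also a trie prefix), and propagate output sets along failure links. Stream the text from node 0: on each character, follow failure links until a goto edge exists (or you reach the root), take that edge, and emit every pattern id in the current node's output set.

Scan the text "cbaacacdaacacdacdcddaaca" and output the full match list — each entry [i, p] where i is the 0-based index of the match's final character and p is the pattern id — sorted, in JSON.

Build:
Trie nodes:
  n0 'ε': a→3 c→1
  n1 'c': d→2
  n2 'cd': ·  ←P0
  n3 'a': a→4
  n4 'aa': c→5
  n5 'aac': a→6
  n6 'aaca': ·  ←P1

BFS fail/out derivation:
  n1('c'): parent n0 fail=0; on 'c' 0 → fail=0;  out ∅∪∅=∅
  n3('a'): parent n0 fail=0; on 'a' 0 → fail=0;  out ∅∪∅=∅
  n2('cd'): parent n1 fail=0; on 'd' 0 → fail=0;  out {0}∪∅={0}
  n4('aa'): parent n3 fail=0; on 'a' 0 → fail=3;  out ∅∪∅=∅
  n5('aac'): parent n4 fail=3; on 'c' 3→0 → fail=1;  out ∅∪∅=∅
  n6('aaca'): parent n5 fail=1; on 'a' 1→0 → fail=3;  out {1}∪∅={1}

Text stream:
pos 0 'c': at 1
pos 1 'b': at 0 (via fail)
pos 2 'a': at 3
pos 3 'a': at 4
pos 4 'c': at 5
pos 5 'a': at 6  ** P1@[2:5]
pos 6 'c': at 1 (via fail)
pos 7 'd': at 2  ** P0@[6:7]
pos 8 'a': at 3 (via fail)
pos 9 'a': at 4
pos 10 'c': at 5
pos 11 'a': at 6  ** P1@[8:11]
pos 12 'c': at 1 (via fail)
pos 13 'd': at 2  ** P0@[12:13]
pos 14 'a': at 3 (via fail)
pos 15 'c': at 1 (via fail)
pos 16 'd': at 2  ** P0@[15:16]
pos 17 'c': at 1 (via fail)
pos 18 'd': at 2  ** P0@[17:18]
pos 19 'd': at 0 (via fail)
pos 20 'a': at 3
pos 21 'a': at 4
pos 22 'c': at 5
pos 23 'a': at 6  ** P1@[20:23]

Matches: [[5,1],[7,0],[11,1],[13,0],[16,0],[18,0],[23,1]]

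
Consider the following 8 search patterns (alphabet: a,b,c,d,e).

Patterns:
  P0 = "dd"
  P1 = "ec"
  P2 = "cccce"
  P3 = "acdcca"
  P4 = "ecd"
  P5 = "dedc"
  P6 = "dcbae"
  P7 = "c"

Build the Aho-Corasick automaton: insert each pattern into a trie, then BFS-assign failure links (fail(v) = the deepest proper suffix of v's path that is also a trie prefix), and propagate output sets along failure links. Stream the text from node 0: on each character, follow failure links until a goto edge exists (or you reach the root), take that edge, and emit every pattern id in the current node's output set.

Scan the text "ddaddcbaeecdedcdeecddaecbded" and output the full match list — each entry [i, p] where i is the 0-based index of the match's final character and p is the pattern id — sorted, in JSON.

Build automaton:
Trie nodes:
  n0 'ε': a→10 c→5 d→1 e→3
  n1 'd': c→20 d→2 e→17
  n2 'dd': ·  [P0 ends]
  n3 'e': c→4
  n4 'ec': d→16  [P1 ends]
  n5 'c': c→6  [P7 ends]
  n6 'cc': c→7
  n7 'ccc': c→8
  n8 'cccc': e→9
  n9 'cccce': ·  [P2 ends]
  n10 'a': c→11
  n11 'ac': d→12
  n12 'acd': c→13
  n13 'acdc': c→14
  n14 'acdcc': a→15
  n15 'acdcca': ·  [P3 ends]
  n16 'ecd': ·  [P4 ends]
  n17 'de': d→18
  n18 'ded': c→19
  n19 'dedc': ·  [P5 ends]
  n20 'dc': b→21
  n21 'dcb': a→22
  n22 'dcba': e→23
  n23 'dcbae': ·  [P6 ends]

Failure links (BFS by depth):
  n1('d'): parent n0 fail=0; on 'd' 0 → fail=0;  out ∅∪∅=∅
  n3('e'): parent n0 fail=0; on 'e' 0 → fail=0;  out ∅∪∅=∅
  n5('c'): parent n0 fail=0; on 'c' 0 → fail=0;  out {7}∪∅={7}
  n10('a'): parent n0 fail=0; on 'a' 0 → fail=0;  out ∅∪∅=∅
  n2('dd'): parent n1 fail=0; on 'd' 0 → fail=1;  out {0}∪∅={0}
  n4('ec'): parent n3 fail=0; on 'c' 0 → fail=5;  out {1}∪{7}={1,7}
  n6('cc'): parent n5 fail=0; on 'c' 0 → fail=5;  out ∅∪{7}={7}
  n11('ac'): parent n10 fail=0; on 'c' 0 → fail=5;  out ∅∪{7}={7}
  n17('de'): parent n1 fail=0; on 'e' 0 → fail=3;  out ∅∪∅=∅
  n20('dc'): parent n1 fail=0; on 'c' 0 → fail=5;  out ∅∪{7}={7}
  n7('ccc'): parent n6 fail=5; on 'c' 5 → fail=6;  out ∅∪{7}={7}
  n12('acd'): parent n11 fail=5; on 'd' 5→0 → fail=1;  out ∅∪∅=∅
  n16('ecd'): parent n4 fail=5; on 'd' 5→0 → fail=1;  out {4}∪∅={4}
  n18('ded'): parent n17 fail=3; on 'd' 3→0 → fail=1;  out ∅∪∅=∅
  n21('dcb'): parent n20 fail=5; on 'b' 5→0 → fail=0;  out ∅∪∅=∅
  n8('cccc'): parent n7 fail=6; on 'c' 6 → fail=7;  out ∅∪{7}={7}
  n13('acdc'): parent n12 fail=1; on 'c' 1 → fail=20;  out ∅∪{7}={7}
  n19('dedc'): parent n18 fail=1; on 'c' 1 → fail=20;  out {5}∪{7}={5,7}
  n22('dcba'): parent n21 fail=0; on 'a' 0 → fail=10;  out ∅∪∅=∅
  n9('cccce'): parent n8 fail=7; on 'e' 7→6→5→0 → fail=3;  out {2}∪∅={2}
  n14('acdcc'): parent n13 fail=20; on 'c' 20→5 → fail=6;  out ∅∪{7}={7}
  n23('dcbae'): parent n22 fail=10; on 'e' 10→0 → fail=3;  out {6}∪∅={6}
  n15('acdcca'): parent n14 fail=6; on 'a' 6→5→0 → fail=10;  out {3}∪∅={3}

Text stream:
pos 0 'd': at 1
pos 1 'd': at 2  emit P0@[0:1]
pos 2 'a': at 10 (fail-walked)
pos 3 'd': at 1 (fail-walked)
pos 4 'd': at 2  emit P0@[3:4]
pos 5 'c': at 20 (fail-walked)  emit P7@[5:5]
pos 6 'b': at 21
pos 7 'a': at 22
pos 8 'e': at 23  emit P6@[4:8]
pos 9 'e': at 3 (fail-walked)
pos 10 'c': at 4  emit P1@[9:10],P7@[10:10]
pos 11 'd': at 16  emit P4@[9:11]
pos 12 'e': at 17 (fail-walked)
pos 13 'd': at 18
pos 14 'c': at 19  emit P5@[11:14],P7@[14:14]
pos 15 'd': at 1 (fail-walked)
pos 16 'e': at 17
pos 17 'e': at 3 (fail-walked)
pos 18 'c': at 4  emit P1@[17:18],P7@[18:18]
pos 19 'd': at 16  emit P4@[17:19]
pos 20 'd': at 2 (fail-walked)  emit P0@[19:20]
pos 21 'a': at 10 (fail-walked)
pos 22 'e': at 3 (fail-walked)
pos 23 'c': at 4  emit P1@[22:23],P7@[23:23]
pos 24 'b': at 0 (fail-walked)
pos 25 'd': at 1
pos 26 'e': at 17
pos 27 'd': at 18

All matches (sorted): [[1,0],[4,0],[5,7],[8,6],[10,1],[10,7],[11,4],[14,5],[14,7],[18,1],[18,7],[19,4],[20,0],[23,1],[23,7]]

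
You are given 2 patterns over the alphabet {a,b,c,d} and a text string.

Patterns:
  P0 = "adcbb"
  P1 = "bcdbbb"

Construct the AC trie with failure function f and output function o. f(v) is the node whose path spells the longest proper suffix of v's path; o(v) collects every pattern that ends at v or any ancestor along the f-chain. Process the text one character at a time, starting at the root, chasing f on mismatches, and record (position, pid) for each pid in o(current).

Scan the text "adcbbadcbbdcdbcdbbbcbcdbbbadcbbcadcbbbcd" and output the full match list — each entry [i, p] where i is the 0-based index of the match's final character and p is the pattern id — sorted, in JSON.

Build automaton:
Trie (insert patterns):
  n0 'ε': a→1 b→6
  n1 'a': d→2
  n2 'ad': c→3
  n3 'adc': b→4
  n4 'adcb': b→5
  n5 'adcbb': ·  [P0 ends]
  n6 'b': c→7
  n7 'bc': d→8
  n8 'bcd': b→9
  n9 'bcdb': b→10
  n10 'bcdbb': b→11
  n11 'bcdbbb': ·  [P1 ends]

BFS fail/out derivation:
  n1('a'): parent n0 fail=0; on 'a' 0 → fail=0;  out ∅∪∅=∅
  n6('b'): parent n0 fail=0; on 'b' 0 → fail=0;  out ∅∪∅=∅
  n2('ad'): parent n1 fail=0; on 'd' 0 → fail=0;  out ∅∪∅=∅
  n7('bc'): parent n6 fail=0; on 'c' 0 → fail=0;  out ∅∪∅=∅
  n3('adc'): parent n2 fail=0; on 'c' 0 → fail=0;  out ∅∪∅=∅
  n8('bcd'): parent n7 fail=0; on 'd' 0 → fail=0;  out ∅∪∅=∅
  n4('adcb'): parent n3 fail=0; on 'b' 0 → fail=6;  out ∅∪∅=∅
  n9('bcdb'): parent n8 fail=0; on 'b' 0 → fail=6;  out ∅∪∅=∅
  n5('adcbb'): parent n4 fail=6; on 'b' 6→0 → fail=6;  out {0}∪∅={0}
  n10('bcdbb'): parent n9 fail=6; on 'b' 6→0 → fail=6;  out ∅∪∅=∅
  n11('bcdbbb'): parent n10 fail=6; on 'b' 6→0 → fail=6;  out {1}∪∅={1}

Text stream:
i=0 'a': node 0→1
i=1 'd': node 1→2
i=2 'c': node 2→3
i=3 'b': node 3→4
i=4 'b': node 4→5  → match P0@[0:4]
i=5 'a': node 5→1 ·f
i=6 'd': node 1→2
i=7 'c': node 2→3
i=8 'b': node 3→4
i=9 'b': node 4→5  → match P0@[5:9]
i=10 'd': node 5→0 ·f
i=11 'c': node 0→0
i=12 'd': node 0→0
i=13 'b': node 0→6
i=14 'c': node 6→7
i=15 'd': node 7→8
i=16 'b': node 8→9
i=17 'b': node 9→10
i=18 'b': node 10→11  → match P1@[13:18]
i=19 'c': node 11→7 ·f
i=20 'b': node 7→6 ·f
i=21 'c': node 6→7
i=22 'd': node 7→8
i=23 'b': node 8→9
i=24 'b': node 9→10
i=25 'b': node 10→11  → match P1@[20:25]
i=26 'a': node 11→1 ·f
i=27 'd': node 1→2
i=28 'c': node 2→3
i=29 'b': node 3→4
i=30 'b': node 4→5  → match P0@[26:30]
i=31 'c': node 5→7 ·f
i=32 'a': node 7→1 ·f
i=33 'd': node 1→2
i=34 'c': node 2→3
i=35 'b': node 3→4
i=36 'b': node 4→5  → match P0@[32:36]
i=37 'b': node 5→6 ·f
i=38 'c': node 6→7
i=39 'd': node 7→8

All matches (sorted): [[4,0],[9,0],[18,1],[25,1],[30,0],[36,0]]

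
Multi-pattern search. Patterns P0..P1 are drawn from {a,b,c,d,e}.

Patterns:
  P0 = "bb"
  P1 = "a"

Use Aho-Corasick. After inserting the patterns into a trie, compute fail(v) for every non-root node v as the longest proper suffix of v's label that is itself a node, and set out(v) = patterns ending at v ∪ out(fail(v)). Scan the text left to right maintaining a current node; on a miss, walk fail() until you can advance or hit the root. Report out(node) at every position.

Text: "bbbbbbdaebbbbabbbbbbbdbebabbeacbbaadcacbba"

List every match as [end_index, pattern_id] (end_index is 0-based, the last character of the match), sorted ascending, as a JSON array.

Construct AC machine:
Trie nodes:
  n0 'ε': a→3 b→1
  n1 'b': b→2
  n2 'bb': ·  ←P0
  n3 'a': ·  ←P1

BFS fail/out derivation:
  n1('b'): parent n0 fail=0; on 'b' 0 → fail=0;  out ∅∪∅=∅
  n3('a'): parent n0 fail=0; on 'a' 0 → fail=0;  out {1}∪∅={1}
  n2('bb'): parent n1 fail=0; on 'b' 0 → fail=1;  out {0}∪∅={0}

Text stream:
pos 0 'b': at 1
pos 1 'b': at 2  → match P0@[0:1]
pos 2 'b': at 2 ·f  → match P0@[1:2]
pos 3 'b': at 2 ·f  → match P0@[2:3]
pos 4 'b': at 2 ·f  → match P0@[3:4]
pos 5 'b': at 2 ·f  → match P0@[4:5]
pos 6 'd': at 0 ·f
pos 7 'a': at 3  → match P1@[7:7]
pos 8 'e': at 0 ·f
pos 9 'b': at 1
pos 10 'b': at 2  → match P0@[9:10]
pos 11 'b': at 2 ·f  → match P0@[10:11]
pos 12 'b': at 2 ·f  → match P0@[11:12]
pos 13 'a': at 3 ·f  → match P1@[13:13]
pos 14 'b': at 1 ·f
pos 15 'b': at 2  → match P0@[14:15]
pos 16 'b': at 2 ·f  → match P0@[15:16]
pos 17 'b': at 2 ·f  → match P0@[16:17]
pos 18 'b': at 2 ·f  → match P0@[17:18]
pos 19 'b': at 2 ·f  → match P0@[18:19]
pos 20 'b': at 2 ·f  → match P0@[19:20]
pos 21 'd': at 0 ·f
pos 22 'b': at 1
pos 23 'e': at 0 ·f
pos 24 'b': at 1
pos 25 'a': at 3 ·f  → match P1@[25:25]
pos 26 'b': at 1 ·f
pos 27 'b': at 2  → match P0@[26:27]
pos 28 'e': at 0 ·f
pos 29 'a': at 3  → match P1@[29:29]
pos 30 'c': at 0 ·f
pos 31 'b': at 1
pos 32 'b': at 2  → match P0@[31:32]
pos 33 'a': at 3 ·f  → match P1@[33:33]
pos 34 'a': at 3 ·f  → match P1@[34:34]
pos 35 'd': at 0 ·f
pos 36 'c': at 0
pos 37 'a': at 3  → match P1@[37:37]
pos 38 'c': at 0 ·f
pos 39 'b': at 1
pos 40 'b': at 2  → match P0@[39:40]
pos 41 'a': at 3 ·f  → match P1@[41:41]

Matches: [[1,0],[2,0],[3,0],[4,0],[5,0],[7,1],[10,0],[11,0],[12,0],[13,1],[15,0],[16,0],[17,0],[18,0],[19,0],[20,0],[25,1],[27,0],[29,1],[32,0],[33,1],[34,1],[37,1],[40,0],[41,1]]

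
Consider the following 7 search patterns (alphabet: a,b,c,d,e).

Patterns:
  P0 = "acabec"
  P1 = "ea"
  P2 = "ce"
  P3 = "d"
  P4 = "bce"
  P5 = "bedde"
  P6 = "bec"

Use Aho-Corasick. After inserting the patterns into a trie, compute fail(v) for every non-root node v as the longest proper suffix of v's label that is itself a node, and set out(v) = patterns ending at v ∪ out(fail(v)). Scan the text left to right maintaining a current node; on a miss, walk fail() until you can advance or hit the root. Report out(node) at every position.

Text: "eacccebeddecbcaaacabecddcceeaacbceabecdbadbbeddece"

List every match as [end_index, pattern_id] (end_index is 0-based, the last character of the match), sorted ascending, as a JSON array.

Build:
Trie (insert patterns):
  n0 'ε': a→1 b→12 c→9 d→11 e→7
  n1 'a': c→2
  n2 'ac': a→3
  n3 'aca': b→4
  n4 'acab': e→5
  n5 'acabe': c→6
  n6 'acabec': ·  [P0 ends]
  n7 'e': a→8
  n8 'ea': ·  [P1 ends]
  n9 'c': e→10
  n10 'ce': ·  [P2 ends]
  n11 'd': ·  [P3 ends]
  n12 'b': c→13 e→15
  n13 'bc': e→14
  n14 'bce': ·  [P4 ends]
  n15 'be': c→19 d→16
  n16 'bed': d→17
  n17 'bedd': e→18
  n18 'bedde': ·  [P5 ends]
  n19 'bec': ·  [P6 ends]

Failure links (BFS by depth):
  n1('a'): parent n0 fail=0; on 'a' 0 → fail=0;  out ∅∪∅=∅
  n7('e'): parent n0 fail=0; on 'e' 0 → fail=0;  out ∅∪∅=∅
  n9('c'): parent n0 fail=0; on 'c' 0 → fail=0;  out ∅∪∅=∅
  n11('d'): parent n0 fail=0; on 'd' 0 → fail=0;  out {3}∪∅={3}
  n12('b'): parent n0 fail=0; on 'b' 0 → fail=0;  out ∅∪∅=∅
  n2('ac'): parent n1 fail=0; on 'c' 0 → fail=9;  out ∅∪∅=∅
  n8('ea'): parent n7 fail=0; on 'a' 0 → fail=1;  out {1}∪∅={1}
  n10('ce'): parent n9 fail=0; on 'e' 0 → fail=7;  out {2}∪∅={2}
  n13('bc'): parent n12 fail=0; on 'c' 0 → fail=9;  out ∅∪∅=∅
  n15('be'): parent n12 fail=0; on 'e' 0 → fail=7;  out ∅∪∅=∅
  n3('aca'): parent n2 fail=9; on 'a' 9→0 → fail=1;  out ∅∪∅=∅
  n14('bce'): parent n13 fail=9; on 'e' 9 → fail=10;  out {4}∪{2}={2,4}
  n16('bed'): parent n15 fail=7; on 'd' 7→0 → fail=11;  out ∅∪{3}={3}
  n19('bec'): parent n15 fail=7; on 'c' 7→0 → fail=9;  out {6}∪∅={6}
  n4('acab'): parent n3 fail=1; on 'b' 1→0 → fail=12;  out ∅∪∅=∅
  n17('bedd'): parent n16 fail=11; on 'd' 11→0 → fail=11;  out ∅∪{3}={3}
  n5('acabe'): parent n4 fail=12; on 'e' 12 → fail=15;  out ∅∪∅=∅
  n18('bedde'): parent n17 fail=11; on 'e' 11→0 → fail=7;  out {5}∪∅={5}
  n6('acabec'): parent n5 fail=15; on 'c' 15 → fail=19;  out {0}∪{6}={0,6}

Scan:
pos 0 'e': at 7
pos 1 'a': at 8  → match P1@[0:1]
pos 2 'c': at 2 (via fail)
pos 3 'c': at 9 (via fail)
pos 4 'c': at 9 (via fail)
pos 5 'e': at 10  → match P2@[4:5]
pos 6 'b': at 12 (via fail)
pos 7 'e': at 15
pos 8 'd': at 16  → match P3@[8:8]
pos 9 'd': at 17  → match P3@[9:9]
pos 10 'e': at 18  → match P5@[6:10]
pos 11 'c': at 9 (via fail)
pos 12 'b': at 12 (via fail)
pos 13 'c': at 13
pos 14 'a': at 1 (via fail)
pos 15 'a': at 1 (via fail)
pos 16 'a': at 1 (via fail)
pos 17 'c': at 2
pos 18 'a': at 3
pos 19 'b': at 4
pos 20 'e': at 5
pos 21 'c': at 6  → match P0@[16:21],P6@[19:21]
pos 22 'd': at 11 (via fail)  → match P3@[22:22]
pos 23 'd': at 11 (via fail)  → match P3@[23:23]
pos 24 'c': at 9 (via fail)
pos 25 'c': at 9 (via fail)
pos 26 'e': at 10  → match P2@[25:26]
pos 27 'e': at 7 (via fail)
pos 28 'a': at 8  → match P1@[27:28]
pos 29 'a': at 1 (via fail)
pos 30 'c': at 2
pos 31 'b': at 12 (via fail)
pos 32 'c': at 13
pos 33 'e': at 14  → match P2@[32:33],P4@[31:33]
pos 34 'a': at 8 (via fail)  → match P1@[33:34]
pos 35 'b': at 12 (via fail)
pos 36 'e': at 15
pos 37 'c': at 19  → match P6@[35:37]
pos 38 'd': at 11 (via fail)  → match P3@[38:38]
pos 39 'b': at 12 (via fail)
pos 40 'a': at 1 (via fail)
pos 41 'd': at 11 (via fail)  → match P3@[41:41]
pos 42 'b': at 12 (via fail)
pos 43 'b': at 12 (via fail)
pos 44 'e': at 15
pos 45 'd': at 16  → match P3@[45:45]
pos 46 'd': at 17  → match P3@[46:46]
pos 47 'e': at 18  → match P5@[43:47]
pos 48 'c': at 9 (via fail)
pos 49 'e': at 10  → match P2@[48:49]

Result: [[1,1],[5,2],[8,3],[9,3],[10,5],[21,0],[21,6],[22,3],[23,3],[26,2],[28,1],[33,2],[33,4],[34,1],[37,6],[38,3],[41,3],[45,3],[46,3],[47,5],[49,2]]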